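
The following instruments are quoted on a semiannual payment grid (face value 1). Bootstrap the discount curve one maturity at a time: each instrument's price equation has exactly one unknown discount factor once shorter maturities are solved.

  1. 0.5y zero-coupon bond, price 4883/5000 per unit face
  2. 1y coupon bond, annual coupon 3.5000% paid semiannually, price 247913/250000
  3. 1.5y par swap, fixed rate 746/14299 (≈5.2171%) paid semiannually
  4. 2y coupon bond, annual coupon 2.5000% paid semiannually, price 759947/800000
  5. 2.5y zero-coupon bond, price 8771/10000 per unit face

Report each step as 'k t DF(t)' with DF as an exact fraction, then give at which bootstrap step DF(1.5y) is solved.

1 1/2 4883/5000
2 1 4789/5000
3 3/2 4627/5000
4 2 9029/10000
5 5/2 8771/10000
DF(1.5y) is solved at step 3

step 1 [0.5y] zero: DF = P = 4883/5000 ≈ 0.976600
step 2 [1y] bond c/2=7/400: DF=(247913/250000 − 7/400·(0.976600))/(1+7/400) = 4789/5000 ≈ 0.957800
step 3 [1.5y] swap r/2=373/14299: DF=(1 − 373/14299·(0.976600+0.957800))/(1+373/14299) = 4627/5000 ≈ 0.925400
step 4 [2y] bond c/2=1/80: DF=(759947/800000 − 1/80·(0.976600+0.957800+0.925400))/(1+1/80) = 9029/10000 ≈ 0.902900
step 5 [2.5y] zero: DF = P = 8771/10000 ≈ 0.877100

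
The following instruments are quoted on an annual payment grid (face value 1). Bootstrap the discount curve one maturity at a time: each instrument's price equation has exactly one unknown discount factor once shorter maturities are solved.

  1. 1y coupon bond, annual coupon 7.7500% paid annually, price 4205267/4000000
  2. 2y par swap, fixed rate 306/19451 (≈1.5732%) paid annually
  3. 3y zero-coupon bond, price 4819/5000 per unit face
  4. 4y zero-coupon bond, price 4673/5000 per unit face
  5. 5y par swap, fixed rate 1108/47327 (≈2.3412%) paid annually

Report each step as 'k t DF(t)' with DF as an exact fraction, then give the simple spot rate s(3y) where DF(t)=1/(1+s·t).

step 1 [1y] bond c/1=31/400: DF=(4205267/4000000 − 31/400·(0))/(1+31/400) = 9757/10000 ≈ 0.975700
step 2 [2y] swap r/1=306/19451: DF=(1 − 306/19451·(0.975700))/(1+306/19451) = 4847/5000 ≈ 0.969400
step 3 [3y] zero: DF = P = 4819/5000 ≈ 0.963800
step 4 [4y] zero: DF = P = 4673/5000 ≈ 0.934600
step 5 [5y] swap r/1=1108/47327: DF=(1 − 1108/47327·(0.975700+0.969400+0.963800+0.934600))/(1+1108/47327) = 2223/2500 ≈ 0.889200

1 1 9757/10000
2 2 4847/5000
3 3 4819/5000
4 4 4673/5000
5 5 2223/2500
s(3y) = (1/(4819/5000) − 1)/(3) = 181/14457 ≈ 1.2520%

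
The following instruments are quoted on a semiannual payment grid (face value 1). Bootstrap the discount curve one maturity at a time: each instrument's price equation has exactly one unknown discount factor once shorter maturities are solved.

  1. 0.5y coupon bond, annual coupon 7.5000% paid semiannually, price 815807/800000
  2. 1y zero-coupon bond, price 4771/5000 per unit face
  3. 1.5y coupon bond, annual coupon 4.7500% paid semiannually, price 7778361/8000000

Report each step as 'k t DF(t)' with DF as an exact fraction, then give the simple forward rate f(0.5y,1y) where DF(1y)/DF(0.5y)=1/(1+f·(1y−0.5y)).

step 1 [0.5y] bond c/2=3/80: DF=(815807/800000 − 3/80·(0))/(1+3/80) = 9829/10000 ≈ 0.982900
step 2 [1y] zero: DF = P = 4771/5000 ≈ 0.954200
step 3 [1.5y] bond c/2=19/800: DF=(7778361/8000000 − 19/800·(0.982900+0.954200))/(1+19/800) = 1131/1250 ≈ 0.904800

1 1/2 9829/10000
2 1 4771/5000
3 3/2 1131/1250
f(0.5y,1y) = ((9829/10000)/(4771/5000) − 1)/(1/2) = 287/4771 ≈ 6.0155%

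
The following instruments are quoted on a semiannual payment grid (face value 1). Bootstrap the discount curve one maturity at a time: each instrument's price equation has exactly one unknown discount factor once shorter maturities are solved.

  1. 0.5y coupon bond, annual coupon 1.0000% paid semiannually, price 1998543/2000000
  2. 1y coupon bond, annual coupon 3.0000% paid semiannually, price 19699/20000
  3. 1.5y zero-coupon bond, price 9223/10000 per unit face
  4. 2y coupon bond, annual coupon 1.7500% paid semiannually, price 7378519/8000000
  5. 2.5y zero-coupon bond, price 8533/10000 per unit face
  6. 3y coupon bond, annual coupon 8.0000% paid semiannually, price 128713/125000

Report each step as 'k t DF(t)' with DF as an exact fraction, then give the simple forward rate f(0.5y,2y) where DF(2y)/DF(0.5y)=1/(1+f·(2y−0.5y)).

1 1/2 9943/10000
2 1 9557/10000
3 3/2 9223/10000
4 2 4447/5000
5 5/2 8533/10000
6 3 4063/5000
f(0.5y,2y) = ((9943/10000)/(4447/5000) − 1)/(3/2) = 1049/13341 ≈ 7.8630%

step 1 [0.5y] bond c/2=1/200: DF=(1998543/2000000 − 1/200·(0))/(1+1/200) = 9943/10000 ≈ 0.994300
step 2 [1y] bond c/2=3/200: DF=(19699/20000 − 3/200·(0.994300))/(1+3/200) = 9557/10000 ≈ 0.955700
step 3 [1.5y] zero: DF = P = 9223/10000 ≈ 0.922300
step 4 [2y] bond c/2=7/800: DF=(7378519/8000000 − 7/800·(0.994300+0.955700+0.922300))/(1+7/800) = 4447/5000 ≈ 0.889400
step 5 [2.5y] zero: DF = P = 8533/10000 ≈ 0.853300
step 6 [3y] bond c/2=1/25: DF=(128713/125000 − 1/25·(0.994300+0.955700+0.922300+0.889400+0.853300))/(1+1/25) = 4063/5000 ≈ 0.812600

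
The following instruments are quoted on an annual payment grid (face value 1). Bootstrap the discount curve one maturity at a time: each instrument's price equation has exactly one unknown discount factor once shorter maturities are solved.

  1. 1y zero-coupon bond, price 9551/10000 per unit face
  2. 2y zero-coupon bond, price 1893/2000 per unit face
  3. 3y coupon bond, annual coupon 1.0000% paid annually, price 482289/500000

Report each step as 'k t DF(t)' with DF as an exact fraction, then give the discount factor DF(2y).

1 1 9551/10000
2 2 1893/2000
3 3 4681/5000
DF(2y) = 1893/2000 ≈ 0.946500

step 1 [1y] zero: DF = P = 9551/10000 ≈ 0.955100
step 2 [2y] zero: DF = P = 1893/2000 ≈ 0.946500
step 3 [3y] bond c/1=1/100: DF=(482289/500000 − 1/100·(0.955100+0.946500))/(1+1/100) = 4681/5000 ≈ 0.936200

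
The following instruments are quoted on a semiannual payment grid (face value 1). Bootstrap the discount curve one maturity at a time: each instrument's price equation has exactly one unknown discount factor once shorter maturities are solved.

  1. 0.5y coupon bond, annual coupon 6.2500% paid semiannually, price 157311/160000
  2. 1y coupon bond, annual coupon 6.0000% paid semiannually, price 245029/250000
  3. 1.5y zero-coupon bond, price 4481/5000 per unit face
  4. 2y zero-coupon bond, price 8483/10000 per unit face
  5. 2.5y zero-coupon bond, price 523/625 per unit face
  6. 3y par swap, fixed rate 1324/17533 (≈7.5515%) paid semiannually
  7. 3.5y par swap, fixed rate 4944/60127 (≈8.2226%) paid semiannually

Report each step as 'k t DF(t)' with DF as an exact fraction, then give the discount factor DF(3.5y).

1 1/2 4767/5000
2 1 4619/5000
3 3/2 4481/5000
4 2 8483/10000
5 5/2 523/625
6 3 4007/5000
7 7/2 941/1250
DF(3.5y) = 941/1250 ≈ 0.752800

step 1 [0.5y] bond c/2=1/32: DF=(157311/160000 − 1/32·(0))/(1+1/32) = 4767/5000 ≈ 0.953400
step 2 [1y] bond c/2=3/100: DF=(245029/250000 − 3/100·(0.953400))/(1+3/100) = 4619/5000 ≈ 0.923800
step 3 [1.5y] zero: DF = P = 4481/5000 ≈ 0.896200
step 4 [2y] zero: DF = P = 8483/10000 ≈ 0.848300
step 5 [2.5y] zero: DF = P = 523/625 ≈ 0.836800
step 6 [3y] swap r/2=662/17533: DF=(1 − 662/17533·(0.953400+0.923800+0.896200+0.848300+0.836800))/(1+662/17533) = 4007/5000 ≈ 0.801400
step 7 [3.5y] swap r/2=2472/60127: DF=(1 − 2472/60127·(0.953400+0.923800+0.896200+0.848300+0.836800+0.801400))/(1+2472/60127) = 941/1250 ≈ 0.752800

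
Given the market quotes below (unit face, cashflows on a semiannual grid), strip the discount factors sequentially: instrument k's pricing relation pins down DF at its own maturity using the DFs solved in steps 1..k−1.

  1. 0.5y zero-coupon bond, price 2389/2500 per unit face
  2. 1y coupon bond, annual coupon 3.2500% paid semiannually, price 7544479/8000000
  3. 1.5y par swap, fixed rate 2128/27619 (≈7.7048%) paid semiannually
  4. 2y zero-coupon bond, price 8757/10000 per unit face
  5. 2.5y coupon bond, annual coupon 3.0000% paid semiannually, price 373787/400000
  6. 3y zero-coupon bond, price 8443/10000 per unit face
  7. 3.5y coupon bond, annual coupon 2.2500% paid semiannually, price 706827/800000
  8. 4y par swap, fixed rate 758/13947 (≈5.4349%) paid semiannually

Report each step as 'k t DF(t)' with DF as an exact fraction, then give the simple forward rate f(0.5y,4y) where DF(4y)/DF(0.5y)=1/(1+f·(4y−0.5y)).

1 1/2 2389/2500
2 1 9127/10000
3 3/2 1117/1250
4 2 8757/10000
5 5/2 8669/10000
6 3 8443/10000
7 7/2 4071/5000
8 4 1621/2000
f(0.5y,4y) = ((2389/2500)/(1621/2000) − 1)/(7/2) = 2902/56735 ≈ 5.1150%

step 1 [0.5y] zero: DF = P = 2389/2500 ≈ 0.955600
step 2 [1y] bond c/2=13/800: DF=(7544479/8000000 − 13/800·(0.955600))/(1+13/800) = 9127/10000 ≈ 0.912700
step 3 [1.5y] swap r/2=1064/27619: DF=(1 − 1064/27619·(0.955600+0.912700))/(1+1064/27619) = 1117/1250 ≈ 0.893600
step 4 [2y] zero: DF = P = 8757/10000 ≈ 0.875700
step 5 [2.5y] bond c/2=3/200: DF=(373787/400000 − 3/200·(0.955600+0.912700+0.893600+0.875700))/(1+3/200) = 8669/10000 ≈ 0.866900
step 6 [3y] zero: DF = P = 8443/10000 ≈ 0.844300
step 7 [3.5y] bond c/2=9/800: DF=(706827/800000 − 9/800·(0.955600+0.912700+0.893600+0.875700+0.866900+0.844300))/(1+9/800) = 4071/5000 ≈ 0.814200
step 8 [4y] swap r/2=379/13947: DF=(1 − 379/13947·(0.955600+0.912700+0.893600+0.875700+0.866900+0.844300+0.814200))/(1+379/13947) = 1621/2000 ≈ 0.810500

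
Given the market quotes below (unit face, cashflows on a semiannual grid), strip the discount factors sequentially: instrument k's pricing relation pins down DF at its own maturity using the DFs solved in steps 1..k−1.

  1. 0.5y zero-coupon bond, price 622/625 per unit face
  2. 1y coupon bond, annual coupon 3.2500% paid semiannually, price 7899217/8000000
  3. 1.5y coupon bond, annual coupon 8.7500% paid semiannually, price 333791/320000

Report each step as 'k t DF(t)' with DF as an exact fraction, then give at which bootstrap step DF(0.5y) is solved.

step 1 [0.5y] zero: DF = P = 622/625 ≈ 0.995200
step 2 [1y] bond c/2=13/800: DF=(7899217/8000000 − 13/800·(0.995200))/(1+13/800) = 9557/10000 ≈ 0.955700
step 3 [1.5y] bond c/2=7/160: DF=(333791/320000 − 7/160·(0.995200+0.955700))/(1+7/160) = 1147/1250 ≈ 0.917600

1 1/2 622/625
2 1 9557/10000
3 3/2 1147/1250
DF(0.5y) is solved at step 1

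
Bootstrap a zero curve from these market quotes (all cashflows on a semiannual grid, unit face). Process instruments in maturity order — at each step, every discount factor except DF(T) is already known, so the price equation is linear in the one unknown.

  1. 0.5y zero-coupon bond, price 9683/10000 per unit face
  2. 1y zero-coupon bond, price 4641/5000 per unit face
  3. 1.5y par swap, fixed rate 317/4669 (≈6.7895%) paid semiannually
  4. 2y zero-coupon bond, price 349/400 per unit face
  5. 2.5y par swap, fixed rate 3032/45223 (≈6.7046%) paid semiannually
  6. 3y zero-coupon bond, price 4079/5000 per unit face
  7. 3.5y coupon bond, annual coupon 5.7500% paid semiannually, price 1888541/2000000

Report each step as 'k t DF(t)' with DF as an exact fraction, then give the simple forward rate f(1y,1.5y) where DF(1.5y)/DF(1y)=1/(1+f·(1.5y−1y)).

step 1 [0.5y] zero: DF = P = 9683/10000 ≈ 0.968300
step 2 [1y] zero: DF = P = 4641/5000 ≈ 0.928200
step 3 [1.5y] swap r/2=317/9338: DF=(1 − 317/9338·(0.968300+0.928200))/(1+317/9338) = 9049/10000 ≈ 0.904900
step 4 [2y] zero: DF = P = 349/400 ≈ 0.872500
step 5 [2.5y] swap r/2=1516/45223: DF=(1 − 1516/45223·(0.968300+0.928200+0.904900+0.872500))/(1+1516/45223) = 2121/2500 ≈ 0.848400
step 6 [3y] zero: DF = P = 4079/5000 ≈ 0.815800
step 7 [3.5y] bond c/2=23/800: DF=(1888541/2000000 − 23/800·(0.968300+0.928200+0.904900+0.872500+0.848400+0.815800))/(1+23/800) = 7687/10000 ≈ 0.768700

1 1/2 9683/10000
2 1 4641/5000
3 3/2 9049/10000
4 2 349/400
5 5/2 2121/2500
6 3 4079/5000
7 7/2 7687/10000
f(1y,1.5y) = ((4641/5000)/(9049/10000) − 1)/(1/2) = 466/9049 ≈ 5.1497%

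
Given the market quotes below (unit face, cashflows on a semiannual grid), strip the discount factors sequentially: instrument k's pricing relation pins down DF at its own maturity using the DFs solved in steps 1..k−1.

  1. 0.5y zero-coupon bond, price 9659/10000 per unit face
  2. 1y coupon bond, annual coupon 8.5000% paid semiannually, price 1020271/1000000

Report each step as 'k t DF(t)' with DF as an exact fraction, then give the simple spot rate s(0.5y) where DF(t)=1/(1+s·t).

step 1 [0.5y] zero: DF = P = 9659/10000 ≈ 0.965900
step 2 [1y] bond c/2=17/400: DF=(1020271/1000000 − 17/400·(0.965900))/(1+17/400) = 9393/10000 ≈ 0.939300

1 1/2 9659/10000
2 1 9393/10000
s(0.5y) = (1/(9659/10000) − 1)/(1/2) = 682/9659 ≈ 7.0608%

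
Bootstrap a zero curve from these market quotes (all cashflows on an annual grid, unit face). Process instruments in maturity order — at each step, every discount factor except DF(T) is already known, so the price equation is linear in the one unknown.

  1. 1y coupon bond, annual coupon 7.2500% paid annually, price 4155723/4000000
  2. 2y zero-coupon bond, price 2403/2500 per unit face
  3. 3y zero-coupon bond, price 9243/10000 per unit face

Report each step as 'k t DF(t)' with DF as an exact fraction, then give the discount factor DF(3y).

1 1 9687/10000
2 2 2403/2500
3 3 9243/10000
DF(3y) = 9243/10000 ≈ 0.924300

step 1 [1y] bond c/1=29/400: DF=(4155723/4000000 − 29/400·(0))/(1+29/400) = 9687/10000 ≈ 0.968700
step 2 [2y] zero: DF = P = 2403/2500 ≈ 0.961200
step 3 [3y] zero: DF = P = 9243/10000 ≈ 0.924300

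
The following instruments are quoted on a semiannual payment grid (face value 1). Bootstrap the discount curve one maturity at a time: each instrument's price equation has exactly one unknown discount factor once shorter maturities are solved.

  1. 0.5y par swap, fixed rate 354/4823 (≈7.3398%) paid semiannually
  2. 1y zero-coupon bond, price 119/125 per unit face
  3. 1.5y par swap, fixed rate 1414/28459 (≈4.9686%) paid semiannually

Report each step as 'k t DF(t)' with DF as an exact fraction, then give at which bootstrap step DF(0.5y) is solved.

step 1 [0.5y] swap r/2=177/4823: DF=(1 − 177/4823·(0))/(1+177/4823) = 4823/5000 ≈ 0.964600
step 2 [1y] zero: DF = P = 119/125 ≈ 0.952000
step 3 [1.5y] swap r/2=707/28459: DF=(1 − 707/28459·(0.964600+0.952000))/(1+707/28459) = 9293/10000 ≈ 0.929300

1 1/2 4823/5000
2 1 119/125
3 3/2 9293/10000
DF(0.5y) is solved at step 1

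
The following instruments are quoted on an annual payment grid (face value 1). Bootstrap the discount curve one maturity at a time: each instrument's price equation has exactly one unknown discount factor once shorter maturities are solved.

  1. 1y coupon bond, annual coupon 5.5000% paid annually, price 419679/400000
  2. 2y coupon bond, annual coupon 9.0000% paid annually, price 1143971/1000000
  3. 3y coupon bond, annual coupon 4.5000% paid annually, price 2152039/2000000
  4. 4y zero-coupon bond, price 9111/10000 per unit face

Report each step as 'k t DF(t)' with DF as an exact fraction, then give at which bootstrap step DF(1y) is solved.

step 1 [1y] bond c/1=11/200: DF=(419679/400000 − 11/200·(0))/(1+11/200) = 1989/2000 ≈ 0.994500
step 2 [2y] bond c/1=9/100: DF=(1143971/1000000 − 9/100·(0.994500))/(1+9/100) = 4837/5000 ≈ 0.967400
step 3 [3y] bond c/1=9/200: DF=(2152039/2000000 − 9/200·(0.994500+0.967400))/(1+9/200) = 2363/2500 ≈ 0.945200
step 4 [4y] zero: DF = P = 9111/10000 ≈ 0.911100

1 1 1989/2000
2 2 4837/5000
3 3 2363/2500
4 4 9111/10000
DF(1y) is solved at step 1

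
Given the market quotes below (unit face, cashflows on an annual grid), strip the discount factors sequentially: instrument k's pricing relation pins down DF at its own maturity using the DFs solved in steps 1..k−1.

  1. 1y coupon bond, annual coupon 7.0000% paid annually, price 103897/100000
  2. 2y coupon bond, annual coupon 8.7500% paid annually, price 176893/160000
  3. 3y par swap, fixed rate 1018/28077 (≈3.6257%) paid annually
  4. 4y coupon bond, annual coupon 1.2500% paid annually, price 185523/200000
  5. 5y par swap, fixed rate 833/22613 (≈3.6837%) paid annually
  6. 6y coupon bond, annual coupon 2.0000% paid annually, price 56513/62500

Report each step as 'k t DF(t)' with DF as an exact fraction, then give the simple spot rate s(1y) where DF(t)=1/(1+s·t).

step 1 [1y] bond c/1=7/100: DF=(103897/100000 − 7/100·(0))/(1+7/100) = 971/1000 ≈ 0.971000
step 2 [2y] bond c/1=7/80: DF=(176893/160000 − 7/80·(0.971000))/(1+7/80) = 1877/2000 ≈ 0.938500
step 3 [3y] swap r/1=1018/28077: DF=(1 − 1018/28077·(0.971000+0.938500))/(1+1018/28077) = 4491/5000 ≈ 0.898200
step 4 [4y] bond c/1=1/80: DF=(185523/200000 − 1/80·(0.971000+0.938500+0.898200))/(1+1/80) = 1763/2000 ≈ 0.881500
step 5 [5y] swap r/1=833/22613: DF=(1 − 833/22613·(0.971000+0.938500+0.898200+0.881500))/(1+833/22613) = 4167/5000 ≈ 0.833400
step 6 [6y] bond c/1=1/50: DF=(56513/62500 − 1/50·(0.971000+0.938500+0.898200+0.881500+0.833400))/(1+1/50) = 3989/5000 ≈ 0.797800

1 1 971/1000
2 2 1877/2000
3 3 4491/5000
4 4 1763/2000
5 5 4167/5000
6 6 3989/5000
s(1y) = (1/(971/1000) − 1)/(1) = 29/971 ≈ 2.9866%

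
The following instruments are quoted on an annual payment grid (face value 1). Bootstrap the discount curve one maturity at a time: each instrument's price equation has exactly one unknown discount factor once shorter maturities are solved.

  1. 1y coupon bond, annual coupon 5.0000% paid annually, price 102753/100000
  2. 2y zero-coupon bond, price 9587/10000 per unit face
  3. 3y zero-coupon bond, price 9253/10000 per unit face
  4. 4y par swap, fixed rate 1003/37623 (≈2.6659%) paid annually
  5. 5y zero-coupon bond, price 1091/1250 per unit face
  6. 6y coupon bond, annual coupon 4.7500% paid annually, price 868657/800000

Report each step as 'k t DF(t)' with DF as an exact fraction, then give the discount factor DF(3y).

1 1 4893/5000
2 2 9587/10000
3 3 9253/10000
4 4 8997/10000
5 5 1091/1250
6 6 1033/1250
DF(3y) = 9253/10000 ≈ 0.925300

step 1 [1y] bond c/1=1/20: DF=(102753/100000 − 1/20·(0))/(1+1/20) = 4893/5000 ≈ 0.978600
step 2 [2y] zero: DF = P = 9587/10000 ≈ 0.958700
step 3 [3y] zero: DF = P = 9253/10000 ≈ 0.925300
step 4 [4y] swap r/1=1003/37623: DF=(1 − 1003/37623·(0.978600+0.958700+0.925300))/(1+1003/37623) = 8997/10000 ≈ 0.899700
step 5 [5y] zero: DF = P = 1091/1250 ≈ 0.872800
step 6 [6y] bond c/1=19/400: DF=(868657/800000 − 19/400·(0.978600+0.958700+0.925300+0.899700+0.872800))/(1+19/400) = 1033/1250 ≈ 0.826400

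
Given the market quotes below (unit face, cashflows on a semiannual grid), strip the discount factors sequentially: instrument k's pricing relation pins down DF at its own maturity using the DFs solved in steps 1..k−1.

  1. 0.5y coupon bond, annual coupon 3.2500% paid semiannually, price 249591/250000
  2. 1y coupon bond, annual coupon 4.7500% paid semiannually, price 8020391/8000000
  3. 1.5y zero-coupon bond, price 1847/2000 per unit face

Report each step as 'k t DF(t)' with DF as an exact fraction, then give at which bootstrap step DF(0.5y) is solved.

1 1/2 614/625
2 1 1913/2000
3 3/2 1847/2000
DF(0.5y) is solved at step 1

step 1 [0.5y] bond c/2=13/800: DF=(249591/250000 − 13/800·(0))/(1+13/800) = 614/625 ≈ 0.982400
step 2 [1y] bond c/2=19/800: DF=(8020391/8000000 − 19/800·(0.982400))/(1+19/800) = 1913/2000 ≈ 0.956500
step 3 [1.5y] zero: DF = P = 1847/2000 ≈ 0.923500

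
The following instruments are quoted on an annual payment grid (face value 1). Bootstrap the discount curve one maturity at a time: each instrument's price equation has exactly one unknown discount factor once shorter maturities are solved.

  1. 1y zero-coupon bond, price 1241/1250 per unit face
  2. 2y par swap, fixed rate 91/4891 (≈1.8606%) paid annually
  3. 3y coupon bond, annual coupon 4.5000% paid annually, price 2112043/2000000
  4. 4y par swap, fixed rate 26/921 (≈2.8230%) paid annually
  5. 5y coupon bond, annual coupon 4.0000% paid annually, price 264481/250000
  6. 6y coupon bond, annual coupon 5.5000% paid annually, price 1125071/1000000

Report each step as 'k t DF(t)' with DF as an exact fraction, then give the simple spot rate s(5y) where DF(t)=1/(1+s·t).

step 1 [1y] zero: DF = P = 1241/1250 ≈ 0.992800
step 2 [2y] swap r/1=91/4891: DF=(1 − 91/4891·(0.992800))/(1+91/4891) = 2409/2500 ≈ 0.963600
step 3 [3y] bond c/1=9/200: DF=(2112043/2000000 − 9/200·(0.992800+0.963600))/(1+9/200) = 9263/10000 ≈ 0.926300
step 4 [4y] swap r/1=26/921: DF=(1 − 26/921·(0.992800+0.963600+0.926300))/(1+26/921) = 4467/5000 ≈ 0.893400
step 5 [5y] bond c/1=1/25: DF=(264481/250000 − 1/25·(0.992800+0.963600+0.926300+0.893400))/(1+1/25) = 109/125 ≈ 0.872000
step 6 [6y] bond c/1=11/200: DF=(1125071/1000000 − 11/200·(0.992800+0.963600+0.926300+0.893400+0.872000))/(1+11/200) = 8241/10000 ≈ 0.824100

1 1 1241/1250
2 2 2409/2500
3 3 9263/10000
4 4 4467/5000
5 5 109/125
6 6 8241/10000
s(5y) = (1/(109/125) − 1)/(5) = 16/545 ≈ 2.9358%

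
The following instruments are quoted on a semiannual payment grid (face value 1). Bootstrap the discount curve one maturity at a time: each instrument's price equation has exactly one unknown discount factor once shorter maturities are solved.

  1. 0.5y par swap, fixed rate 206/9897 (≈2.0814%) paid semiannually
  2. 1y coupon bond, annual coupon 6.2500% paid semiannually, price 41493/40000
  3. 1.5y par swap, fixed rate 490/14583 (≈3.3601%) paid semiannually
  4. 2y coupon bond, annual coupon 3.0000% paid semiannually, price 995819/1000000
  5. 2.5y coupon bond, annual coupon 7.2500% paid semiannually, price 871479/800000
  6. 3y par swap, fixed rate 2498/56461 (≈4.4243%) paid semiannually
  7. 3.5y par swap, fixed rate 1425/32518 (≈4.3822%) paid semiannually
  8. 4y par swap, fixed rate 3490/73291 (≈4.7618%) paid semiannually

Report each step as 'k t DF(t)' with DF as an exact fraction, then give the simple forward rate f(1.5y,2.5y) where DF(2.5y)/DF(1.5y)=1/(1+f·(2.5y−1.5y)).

1 1/2 9897/10000
2 1 9759/10000
3 3/2 951/1000
4 2 469/500
5 5/2 2291/2500
6 3 8751/10000
7 7/2 343/400
8 4 1651/2000
f(1.5y,2.5y) = ((951/1000)/(2291/2500) − 1)/(1) = 173/4582 ≈ 3.7756%

step 1 [0.5y] swap r/2=103/9897: DF=(1 − 103/9897·(0))/(1+103/9897) = 9897/10000 ≈ 0.989700
step 2 [1y] bond c/2=1/32: DF=(41493/40000 − 1/32·(0.989700))/(1+1/32) = 9759/10000 ≈ 0.975900
step 3 [1.5y] swap r/2=245/14583: DF=(1 − 245/14583·(0.989700+0.975900))/(1+245/14583) = 951/1000 ≈ 0.951000
step 4 [2y] bond c/2=3/200: DF=(995819/1000000 − 3/200·(0.989700+0.975900+0.951000))/(1+3/200) = 469/500 ≈ 0.938000
step 5 [2.5y] bond c/2=29/800: DF=(871479/800000 − 29/800·(0.989700+0.975900+0.951000+0.938000))/(1+29/800) = 2291/2500 ≈ 0.916400
step 6 [3y] swap r/2=1249/56461: DF=(1 − 1249/56461·(0.989700+0.975900+0.951000+0.938000+0.916400))/(1+1249/56461) = 8751/10000 ≈ 0.875100
step 7 [3.5y] swap r/2=1425/65036: DF=(1 − 1425/65036·(0.989700+0.975900+0.951000+0.938000+0.916400+0.875100))/(1+1425/65036) = 343/400 ≈ 0.857500
step 8 [4y] swap r/2=1745/73291: DF=(1 − 1745/73291·(0.989700+0.975900+0.951000+0.938000+0.916400+0.875100+0.857500))/(1+1745/73291) = 1651/2000 ≈ 0.825500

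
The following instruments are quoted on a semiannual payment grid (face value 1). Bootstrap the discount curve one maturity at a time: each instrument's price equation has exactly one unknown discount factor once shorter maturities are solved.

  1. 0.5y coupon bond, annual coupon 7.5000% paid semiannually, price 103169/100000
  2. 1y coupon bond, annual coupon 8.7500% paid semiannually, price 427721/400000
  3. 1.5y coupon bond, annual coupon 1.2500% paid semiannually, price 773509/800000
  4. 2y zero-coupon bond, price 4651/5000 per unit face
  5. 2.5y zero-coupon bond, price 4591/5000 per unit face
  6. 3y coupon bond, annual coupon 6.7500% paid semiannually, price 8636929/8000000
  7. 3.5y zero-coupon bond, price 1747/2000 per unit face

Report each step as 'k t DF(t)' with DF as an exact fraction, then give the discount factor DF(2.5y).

1 1/2 1243/1250
2 1 2457/2500
3 3/2 4743/5000
4 2 4651/5000
5 5/2 4591/5000
6 3 1777/2000
7 7/2 1747/2000
DF(2.5y) = 4591/5000 ≈ 0.918200

step 1 [0.5y] bond c/2=3/80: DF=(103169/100000 − 3/80·(0))/(1+3/80) = 1243/1250 ≈ 0.994400
step 2 [1y] bond c/2=7/160: DF=(427721/400000 − 7/160·(0.994400))/(1+7/160) = 2457/2500 ≈ 0.982800
step 3 [1.5y] bond c/2=1/160: DF=(773509/800000 − 1/160·(0.994400+0.982800))/(1+1/160) = 4743/5000 ≈ 0.948600
step 4 [2y] zero: DF = P = 4651/5000 ≈ 0.930200
step 5 [2.5y] zero: DF = P = 4591/5000 ≈ 0.918200
step 6 [3y] bond c/2=27/800: DF=(8636929/8000000 − 27/800·(0.994400+0.982800+0.948600+0.930200+0.918200))/(1+27/800) = 1777/2000 ≈ 0.888500
step 7 [3.5y] zero: DF = P = 1747/2000 ≈ 0.873500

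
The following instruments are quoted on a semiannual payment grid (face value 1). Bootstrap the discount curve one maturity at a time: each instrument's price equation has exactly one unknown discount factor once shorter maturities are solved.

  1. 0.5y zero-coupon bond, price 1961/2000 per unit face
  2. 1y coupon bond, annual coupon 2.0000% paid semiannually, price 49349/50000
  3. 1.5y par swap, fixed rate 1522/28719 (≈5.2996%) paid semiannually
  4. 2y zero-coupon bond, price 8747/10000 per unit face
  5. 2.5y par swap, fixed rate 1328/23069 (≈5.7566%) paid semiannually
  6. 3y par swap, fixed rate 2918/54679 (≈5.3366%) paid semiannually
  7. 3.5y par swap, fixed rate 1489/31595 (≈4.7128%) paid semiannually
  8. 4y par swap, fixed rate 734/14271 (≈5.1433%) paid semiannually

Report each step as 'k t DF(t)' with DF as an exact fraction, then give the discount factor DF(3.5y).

step 1 [0.5y] zero: DF = P = 1961/2000 ≈ 0.980500
step 2 [1y] bond c/2=1/100: DF=(49349/50000 − 1/100·(0.980500))/(1+1/100) = 387/400 ≈ 0.967500
step 3 [1.5y] swap r/2=761/28719: DF=(1 − 761/28719·(0.980500+0.967500))/(1+761/28719) = 9239/10000 ≈ 0.923900
step 4 [2y] zero: DF = P = 8747/10000 ≈ 0.874700
step 5 [2.5y] swap r/2=664/23069: DF=(1 − 664/23069·(0.980500+0.967500+0.923900+0.874700))/(1+664/23069) = 542/625 ≈ 0.867200
step 6 [3y] swap r/2=1459/54679: DF=(1 − 1459/54679·(0.980500+0.967500+0.923900+0.874700+0.867200))/(1+1459/54679) = 8541/10000 ≈ 0.854100
step 7 [3.5y] swap r/2=1489/63190: DF=(1 − 1489/63190·(0.980500+0.967500+0.923900+0.874700+0.867200+0.854100))/(1+1489/63190) = 8511/10000 ≈ 0.851100
step 8 [4y] swap r/2=367/14271: DF=(1 − 367/14271·(0.980500+0.967500+0.923900+0.874700+0.867200+0.854100+0.851100))/(1+367/14271) = 1633/2000 ≈ 0.816500

1 1/2 1961/2000
2 1 387/400
3 3/2 9239/10000
4 2 8747/10000
5 5/2 542/625
6 3 8541/10000
7 7/2 8511/10000
8 4 1633/2000
DF(3.5y) = 8511/10000 ≈ 0.851100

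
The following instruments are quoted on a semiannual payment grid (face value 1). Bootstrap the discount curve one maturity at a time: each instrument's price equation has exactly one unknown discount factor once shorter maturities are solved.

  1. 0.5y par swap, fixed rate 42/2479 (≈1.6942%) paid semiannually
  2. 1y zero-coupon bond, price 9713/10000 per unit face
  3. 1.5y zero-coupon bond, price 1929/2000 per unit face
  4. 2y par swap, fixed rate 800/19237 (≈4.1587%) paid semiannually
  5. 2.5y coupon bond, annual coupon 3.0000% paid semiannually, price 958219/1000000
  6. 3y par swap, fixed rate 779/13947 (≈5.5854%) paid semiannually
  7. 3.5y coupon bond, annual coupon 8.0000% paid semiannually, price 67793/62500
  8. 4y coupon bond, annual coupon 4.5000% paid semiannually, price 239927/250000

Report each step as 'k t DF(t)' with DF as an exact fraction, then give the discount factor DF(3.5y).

step 1 [0.5y] swap r/2=21/2479: DF=(1 − 21/2479·(0))/(1+21/2479) = 2479/2500 ≈ 0.991600
step 2 [1y] zero: DF = P = 9713/10000 ≈ 0.971300
step 3 [1.5y] zero: DF = P = 1929/2000 ≈ 0.964500
step 4 [2y] swap r/2=400/19237: DF=(1 − 400/19237·(0.991600+0.971300+0.964500))/(1+400/19237) = 23/25 ≈ 0.920000
step 5 [2.5y] bond c/2=3/200: DF=(958219/1000000 − 3/200·(0.991600+0.971300+0.964500+0.920000))/(1+3/200) = 1109/1250 ≈ 0.887200
step 6 [3y] swap r/2=779/27894: DF=(1 − 779/27894·(0.991600+0.971300+0.964500+0.920000+0.887200))/(1+779/27894) = 4221/5000 ≈ 0.844200
step 7 [3.5y] bond c/2=1/25: DF=(67793/62500 − 1/25·(0.991600+0.971300+0.964500+0.920000+0.887200+0.844200))/(1+1/25) = 2071/2500 ≈ 0.828400
step 8 [4y] bond c/2=9/400: DF=(239927/250000 − 9/400·(0.991600+0.971300+0.964500+0.920000+0.887200+0.844200+0.828400))/(1+9/400) = 997/1250 ≈ 0.797600

1 1/2 2479/2500
2 1 9713/10000
3 3/2 1929/2000
4 2 23/25
5 5/2 1109/1250
6 3 4221/5000
7 7/2 2071/2500
8 4 997/1250
DF(3.5y) = 2071/2500 ≈ 0.828400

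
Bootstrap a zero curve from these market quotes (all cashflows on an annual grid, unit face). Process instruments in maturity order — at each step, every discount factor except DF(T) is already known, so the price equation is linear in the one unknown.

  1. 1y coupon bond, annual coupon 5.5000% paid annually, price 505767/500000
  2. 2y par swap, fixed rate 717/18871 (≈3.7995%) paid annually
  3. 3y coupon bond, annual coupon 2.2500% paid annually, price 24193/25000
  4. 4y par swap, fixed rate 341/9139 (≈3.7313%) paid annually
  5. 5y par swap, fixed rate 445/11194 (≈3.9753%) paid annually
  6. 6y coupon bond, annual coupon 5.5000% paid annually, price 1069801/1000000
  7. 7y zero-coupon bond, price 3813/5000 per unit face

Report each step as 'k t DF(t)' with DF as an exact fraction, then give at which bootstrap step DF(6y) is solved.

1 1 2397/2500
2 2 9283/10000
3 3 9049/10000
4 4 2159/2500
5 5 411/500
6 6 3903/5000
7 7 3813/5000
DF(6y) is solved at step 6

step 1 [1y] bond c/1=11/200: DF=(505767/500000 − 11/200·(0))/(1+11/200) = 2397/2500 ≈ 0.958800
step 2 [2y] swap r/1=717/18871: DF=(1 − 717/18871·(0.958800))/(1+717/18871) = 9283/10000 ≈ 0.928300
step 3 [3y] bond c/1=9/400: DF=(24193/25000 − 9/400·(0.958800+0.928300))/(1+9/400) = 9049/10000 ≈ 0.904900
step 4 [4y] swap r/1=341/9139: DF=(1 − 341/9139·(0.958800+0.928300+0.904900))/(1+341/9139) = 2159/2500 ≈ 0.863600
step 5 [5y] swap r/1=445/11194: DF=(1 − 445/11194·(0.958800+0.928300+0.904900+0.863600))/(1+445/11194) = 411/500 ≈ 0.822000
step 6 [6y] bond c/1=11/200: DF=(1069801/1000000 − 11/200·(0.958800+0.928300+0.904900+0.863600+0.822000))/(1+11/200) = 3903/5000 ≈ 0.780600
step 7 [7y] zero: DF = P = 3813/5000 ≈ 0.762600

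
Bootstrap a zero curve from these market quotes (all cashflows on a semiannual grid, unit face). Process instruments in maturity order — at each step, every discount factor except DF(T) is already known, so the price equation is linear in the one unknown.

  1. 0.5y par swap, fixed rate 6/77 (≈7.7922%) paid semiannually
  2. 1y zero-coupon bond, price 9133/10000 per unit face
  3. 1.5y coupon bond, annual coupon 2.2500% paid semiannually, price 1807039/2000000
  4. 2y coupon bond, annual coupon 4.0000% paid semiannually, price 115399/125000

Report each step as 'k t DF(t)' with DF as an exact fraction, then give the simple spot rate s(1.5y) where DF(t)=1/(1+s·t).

step 1 [0.5y] swap r/2=3/77: DF=(1 − 3/77·(0))/(1+3/77) = 77/80 ≈ 0.962500
step 2 [1y] zero: DF = P = 9133/10000 ≈ 0.913300
step 3 [1.5y] bond c/2=9/800: DF=(1807039/2000000 − 9/800·(0.962500+0.913300))/(1+9/800) = 4363/5000 ≈ 0.872600
step 4 [2y] bond c/2=1/50: DF=(115399/125000 − 1/50·(0.962500+0.913300+0.872600))/(1+1/50) = 532/625 ≈ 0.851200

1 1/2 77/80
2 1 9133/10000
3 3/2 4363/5000
4 2 532/625
s(1.5y) = (1/(4363/5000) − 1)/(3/2) = 1274/13089 ≈ 9.7334%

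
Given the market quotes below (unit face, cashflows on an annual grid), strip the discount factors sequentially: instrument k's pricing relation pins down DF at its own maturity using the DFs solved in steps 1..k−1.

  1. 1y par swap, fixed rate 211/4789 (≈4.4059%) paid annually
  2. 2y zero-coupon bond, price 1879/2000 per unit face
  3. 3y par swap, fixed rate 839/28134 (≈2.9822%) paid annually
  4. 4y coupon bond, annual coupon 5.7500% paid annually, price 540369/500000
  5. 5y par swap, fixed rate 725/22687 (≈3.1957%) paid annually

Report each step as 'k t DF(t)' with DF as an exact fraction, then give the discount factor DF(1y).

1 1 4789/5000
2 2 1879/2000
3 3 9161/10000
4 4 869/1000
5 5 171/200
DF(1y) = 4789/5000 ≈ 0.957800

step 1 [1y] swap r/1=211/4789: DF=(1 − 211/4789·(0))/(1+211/4789) = 4789/5000 ≈ 0.957800
step 2 [2y] zero: DF = P = 1879/2000 ≈ 0.939500
step 3 [3y] swap r/1=839/28134: DF=(1 − 839/28134·(0.957800+0.939500))/(1+839/28134) = 9161/10000 ≈ 0.916100
step 4 [4y] bond c/1=23/400: DF=(540369/500000 − 23/400·(0.957800+0.939500+0.916100))/(1+23/400) = 869/1000 ≈ 0.869000
step 5 [5y] swap r/1=725/22687: DF=(1 − 725/22687·(0.957800+0.939500+0.916100+0.869000))/(1+725/22687) = 171/200 ≈ 0.855000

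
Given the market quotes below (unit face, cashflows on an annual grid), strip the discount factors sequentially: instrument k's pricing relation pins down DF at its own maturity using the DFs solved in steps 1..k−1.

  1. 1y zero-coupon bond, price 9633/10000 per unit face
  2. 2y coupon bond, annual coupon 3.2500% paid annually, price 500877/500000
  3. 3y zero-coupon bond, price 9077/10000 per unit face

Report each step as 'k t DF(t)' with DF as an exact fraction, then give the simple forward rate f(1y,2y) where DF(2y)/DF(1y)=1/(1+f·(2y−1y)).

1 1 9633/10000
2 2 9399/10000
3 3 9077/10000
f(1y,2y) = ((9633/10000)/(9399/10000) − 1)/(1) = 6/241 ≈ 2.4896%

step 1 [1y] zero: DF = P = 9633/10000 ≈ 0.963300
step 2 [2y] bond c/1=13/400: DF=(500877/500000 − 13/400·(0.963300))/(1+13/400) = 9399/10000 ≈ 0.939900
step 3 [3y] zero: DF = P = 9077/10000 ≈ 0.907700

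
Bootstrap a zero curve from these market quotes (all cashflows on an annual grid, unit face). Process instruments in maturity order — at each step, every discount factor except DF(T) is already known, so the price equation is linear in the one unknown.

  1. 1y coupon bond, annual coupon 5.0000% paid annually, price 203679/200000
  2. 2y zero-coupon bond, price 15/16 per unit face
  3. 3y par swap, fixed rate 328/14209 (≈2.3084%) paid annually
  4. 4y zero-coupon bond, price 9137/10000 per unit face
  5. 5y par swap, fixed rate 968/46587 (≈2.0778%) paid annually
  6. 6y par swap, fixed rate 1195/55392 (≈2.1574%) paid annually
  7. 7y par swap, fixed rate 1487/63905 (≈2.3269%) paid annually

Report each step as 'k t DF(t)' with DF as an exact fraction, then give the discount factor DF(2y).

step 1 [1y] bond c/1=1/20: DF=(203679/200000 − 1/20·(0))/(1+1/20) = 9699/10000 ≈ 0.969900
step 2 [2y] zero: DF = P = 15/16 ≈ 0.937500
step 3 [3y] swap r/1=328/14209: DF=(1 − 328/14209·(0.969900+0.937500))/(1+328/14209) = 584/625 ≈ 0.934400
step 4 [4y] zero: DF = P = 9137/10000 ≈ 0.913700
step 5 [5y] swap r/1=968/46587: DF=(1 − 968/46587·(0.969900+0.937500+0.934400+0.913700))/(1+968/46587) = 1129/1250 ≈ 0.903200
step 6 [6y] swap r/1=1195/55392: DF=(1 − 1195/55392·(0.969900+0.937500+0.934400+0.913700+0.903200))/(1+1195/55392) = 1761/2000 ≈ 0.880500
step 7 [7y] swap r/1=1487/63905: DF=(1 − 1487/63905·(0.969900+0.937500+0.934400+0.913700+0.903200+0.880500))/(1+1487/63905) = 8513/10000 ≈ 0.851300

1 1 9699/10000
2 2 15/16
3 3 584/625
4 4 9137/10000
5 5 1129/1250
6 6 1761/2000
7 7 8513/10000
DF(2y) = 15/16 ≈ 0.937500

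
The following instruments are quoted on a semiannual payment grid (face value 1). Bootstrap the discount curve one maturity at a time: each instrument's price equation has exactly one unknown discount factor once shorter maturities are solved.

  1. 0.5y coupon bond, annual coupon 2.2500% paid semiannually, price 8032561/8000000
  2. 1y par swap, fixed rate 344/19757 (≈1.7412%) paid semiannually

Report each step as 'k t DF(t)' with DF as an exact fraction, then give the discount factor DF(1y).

1 1/2 9929/10000
2 1 2457/2500
DF(1y) = 2457/2500 ≈ 0.982800

step 1 [0.5y] bond c/2=9/800: DF=(8032561/8000000 − 9/800·(0))/(1+9/800) = 9929/10000 ≈ 0.992900
step 2 [1y] swap r/2=172/19757: DF=(1 − 172/19757·(0.992900))/(1+172/19757) = 2457/2500 ≈ 0.982800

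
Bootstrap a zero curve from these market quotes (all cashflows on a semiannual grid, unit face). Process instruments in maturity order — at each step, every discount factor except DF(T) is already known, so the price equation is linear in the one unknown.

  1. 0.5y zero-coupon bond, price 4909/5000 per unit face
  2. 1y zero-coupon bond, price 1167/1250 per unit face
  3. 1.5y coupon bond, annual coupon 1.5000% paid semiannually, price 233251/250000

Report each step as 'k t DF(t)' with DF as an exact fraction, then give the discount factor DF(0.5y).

1 1/2 4909/5000
2 1 1167/1250
3 3/2 4559/5000
DF(0.5y) = 4909/5000 ≈ 0.981800

step 1 [0.5y] zero: DF = P = 4909/5000 ≈ 0.981800
step 2 [1y] zero: DF = P = 1167/1250 ≈ 0.933600
step 3 [1.5y] bond c/2=3/400: DF=(233251/250000 − 3/400·(0.981800+0.933600))/(1+3/400) = 4559/5000 ≈ 0.911800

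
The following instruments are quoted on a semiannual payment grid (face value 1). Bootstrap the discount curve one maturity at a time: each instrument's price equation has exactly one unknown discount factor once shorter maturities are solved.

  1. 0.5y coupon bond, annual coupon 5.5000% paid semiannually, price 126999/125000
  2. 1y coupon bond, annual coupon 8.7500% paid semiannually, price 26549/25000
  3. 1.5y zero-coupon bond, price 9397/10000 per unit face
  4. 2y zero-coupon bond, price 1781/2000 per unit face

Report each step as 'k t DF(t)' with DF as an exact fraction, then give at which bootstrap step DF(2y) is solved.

step 1 [0.5y] bond c/2=11/400: DF=(126999/125000 − 11/400·(0))/(1+11/400) = 618/625 ≈ 0.988800
step 2 [1y] bond c/2=7/160: DF=(26549/25000 − 7/160·(0.988800))/(1+7/160) = 122/125 ≈ 0.976000
step 3 [1.5y] zero: DF = P = 9397/10000 ≈ 0.939700
step 4 [2y] zero: DF = P = 1781/2000 ≈ 0.890500

1 1/2 618/625
2 1 122/125
3 3/2 9397/10000
4 2 1781/2000
DF(2y) is solved at step 4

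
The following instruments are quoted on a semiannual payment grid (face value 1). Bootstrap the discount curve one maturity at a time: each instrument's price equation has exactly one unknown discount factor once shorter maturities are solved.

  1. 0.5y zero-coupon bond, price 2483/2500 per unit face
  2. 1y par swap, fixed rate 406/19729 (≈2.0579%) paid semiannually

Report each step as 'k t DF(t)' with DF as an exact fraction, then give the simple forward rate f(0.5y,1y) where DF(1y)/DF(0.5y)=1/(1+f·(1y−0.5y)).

step 1 [0.5y] zero: DF = P = 2483/2500 ≈ 0.993200
step 2 [1y] swap r/2=203/19729: DF=(1 − 203/19729·(0.993200))/(1+203/19729) = 9797/10000 ≈ 0.979700

1 1/2 2483/2500
2 1 9797/10000
f(0.5y,1y) = ((2483/2500)/(9797/10000) − 1)/(1/2) = 270/9797 ≈ 2.7559%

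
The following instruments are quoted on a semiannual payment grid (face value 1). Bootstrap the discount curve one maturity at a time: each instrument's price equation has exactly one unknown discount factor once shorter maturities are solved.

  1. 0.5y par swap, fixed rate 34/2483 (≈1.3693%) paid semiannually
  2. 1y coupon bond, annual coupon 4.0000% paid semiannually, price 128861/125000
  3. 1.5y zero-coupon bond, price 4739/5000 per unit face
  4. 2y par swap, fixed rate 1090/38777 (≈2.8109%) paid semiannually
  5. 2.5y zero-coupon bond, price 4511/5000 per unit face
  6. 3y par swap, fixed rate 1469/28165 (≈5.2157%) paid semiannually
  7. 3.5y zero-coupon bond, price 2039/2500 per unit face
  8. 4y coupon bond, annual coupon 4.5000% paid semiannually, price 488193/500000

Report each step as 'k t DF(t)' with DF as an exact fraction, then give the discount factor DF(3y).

step 1 [0.5y] swap r/2=17/2483: DF=(1 − 17/2483·(0))/(1+17/2483) = 2483/2500 ≈ 0.993200
step 2 [1y] bond c/2=1/50: DF=(128861/125000 − 1/50·(0.993200))/(1+1/50) = 1239/1250 ≈ 0.991200
step 3 [1.5y] zero: DF = P = 4739/5000 ≈ 0.947800
step 4 [2y] swap r/2=545/38777: DF=(1 − 545/38777·(0.993200+0.991200+0.947800))/(1+545/38777) = 1891/2000 ≈ 0.945500
step 5 [2.5y] zero: DF = P = 4511/5000 ≈ 0.902200
step 6 [3y] swap r/2=1469/56330: DF=(1 − 1469/56330·(0.993200+0.991200+0.947800+0.945500+0.902200))/(1+1469/56330) = 8531/10000 ≈ 0.853100
step 7 [3.5y] zero: DF = P = 2039/2500 ≈ 0.815600
step 8 [4y] bond c/2=9/400: DF=(488193/500000 − 9/400·(0.993200+0.991200+0.947800+0.945500+0.902200+0.853100+0.815600))/(1+9/400) = 813/1000 ≈ 0.813000

1 1/2 2483/2500
2 1 1239/1250
3 3/2 4739/5000
4 2 1891/2000
5 5/2 4511/5000
6 3 8531/10000
7 7/2 2039/2500
8 4 813/1000
DF(3y) = 8531/10000 ≈ 0.853100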